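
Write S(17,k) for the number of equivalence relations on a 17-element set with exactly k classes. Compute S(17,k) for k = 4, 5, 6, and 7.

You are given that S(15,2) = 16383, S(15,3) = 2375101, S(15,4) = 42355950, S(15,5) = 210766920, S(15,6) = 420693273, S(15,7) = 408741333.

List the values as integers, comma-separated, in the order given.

r16: T_16,3=3×2375101+16383=7141686; T_16,4=4×42355950+2375101=171798901; T_16,5=5×210766920+42355950=1096190550; T_16,6=6×420693273+210766920=2734926558; T_16,7=7×408741333+420693273=3281882604
r17: T_17,4=4×171798901+7141686=694337290; T_17,5=5×1096190550+171798901=5652751651; T_17,6=6×2734926558+1096190550=17505749898; T_17,7=7×3281882604+2734926558=25708104786
Read S(17,4) = 694337290, S(17,5) = 5652751651, S(17,6) = 17505749898, S(17,7) = 25708104786.

694337290, 5652751651, 17505749898, 25708104786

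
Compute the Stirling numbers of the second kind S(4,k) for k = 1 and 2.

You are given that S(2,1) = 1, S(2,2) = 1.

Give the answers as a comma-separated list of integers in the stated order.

1, 7

i=3: T(3,1)=0+1·1=1 | T(3,2)=1+2·1=3
i=4: T(4,1)=0+1·1=1 | T(4,2)=1+2·3=7
Read S(4,1) = 1, S(4,2) = 7.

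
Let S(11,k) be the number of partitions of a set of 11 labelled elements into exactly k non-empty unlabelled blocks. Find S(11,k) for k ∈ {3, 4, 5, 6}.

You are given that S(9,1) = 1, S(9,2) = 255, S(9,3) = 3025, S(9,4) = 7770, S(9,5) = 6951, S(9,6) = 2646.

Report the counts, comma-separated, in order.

28501, 145750, 246730, 179487

r10: T_10,2=2×255+1=511; T_10,3=3×3025+255=9330; T_10,4=4×7770+3025=34105; T_10,5=5×6951+7770=42525; T_10,6=6×2646+6951=22827
r11: T_11,3=3×9330+511=28501; T_11,4=4×34105+9330=145750; T_11,5=5×42525+34105=246730; T_11,6=6×22827+42525=179487
Read S(11,3) = 28501, S(11,4) = 145750, S(11,5) = 246730, S(11,6) = 179487.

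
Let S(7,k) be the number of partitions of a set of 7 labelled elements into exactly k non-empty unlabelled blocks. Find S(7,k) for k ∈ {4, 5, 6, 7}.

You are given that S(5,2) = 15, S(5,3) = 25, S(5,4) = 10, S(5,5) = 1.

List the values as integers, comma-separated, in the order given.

row 6: T[6][3]=3·25+15=90  T[6][4]=4·10+25=65  T[6][5]=5·1+10=15  T[6][6]=6·0+1=1
row 7: T[7][4]=4·65+90=350  T[7][5]=5·15+65=140  T[7][6]=6·1+15=21  T[7][7]=7·0+1=1
Read S(7,4) = 350, S(7,5) = 140, S(7,6) = 21, S(7,7) = 1.

350, 140, 21, 1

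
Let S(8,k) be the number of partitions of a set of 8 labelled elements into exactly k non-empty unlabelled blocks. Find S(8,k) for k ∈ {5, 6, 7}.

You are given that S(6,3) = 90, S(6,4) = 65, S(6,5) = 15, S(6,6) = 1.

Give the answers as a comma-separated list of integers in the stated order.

[7] T[7,4]:4*65+90=350 · T[7,5]:5*15+65=140 · T[7,6]:6*1+15=21 · T[7,7]:7*0+1=1
[8] T[8,5]:5*140+350=1050 · T[8,6]:6*21+140=266 · T[8,7]:7*1+21=28
Read S(8,5) = 1050, S(8,6) = 266, S(8,7) = 28.

1050, 266, 28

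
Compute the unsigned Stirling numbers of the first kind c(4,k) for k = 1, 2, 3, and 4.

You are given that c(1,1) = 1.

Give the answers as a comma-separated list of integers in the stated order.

r2: T_2,1=1×1+0=1; T_2,2=1×0+1=1
r3: T_3,1=2×1+0=2; T_3,2=2×1+1=3; T_3,3=2×0+1=1
r4: T_4,1=3×2+0=6; T_4,2=3×3+2=11; T_4,3=3×1+3=6; T_4,4=3×0+1=1
Read c(4,1) = 6, c(4,2) = 11, c(4,3) = 6, c(4,4) = 1.

6, 11, 6, 1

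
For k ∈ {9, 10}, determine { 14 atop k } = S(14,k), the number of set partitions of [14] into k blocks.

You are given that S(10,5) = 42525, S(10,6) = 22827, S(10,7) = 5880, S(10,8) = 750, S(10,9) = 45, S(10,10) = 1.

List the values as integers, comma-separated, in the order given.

r11: T_11,6=6×22827+42525=179487; T_11,7=7×5880+22827=63987; T_11,8=8×750+5880=11880; T_11,9=9×45+750=1155; T_11,10=10×1+45=55
r12: T_12,7=7×63987+179487=627396; T_12,8=8×11880+63987=159027; T_12,9=9×1155+11880=22275; T_12,10=10×55+1155=1705
r13: T_13,8=8×159027+627396=1899612; T_13,9=9×22275+159027=359502; T_13,10=10×1705+22275=39325
r14: T_14,9=9×359502+1899612=5135130; T_14,10=10×39325+359502=752752
Read S(14,9) = 5135130, S(14,10) = 752752.

5135130, 752752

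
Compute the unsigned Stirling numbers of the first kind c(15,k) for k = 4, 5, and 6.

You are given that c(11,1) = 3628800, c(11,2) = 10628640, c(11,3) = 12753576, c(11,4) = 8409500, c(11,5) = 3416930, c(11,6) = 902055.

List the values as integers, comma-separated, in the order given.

310989260400, 159721605680, 56663366760

@12  (12,1):3628800·11+0→39916800, (12,2):10628640·11+3628800→120543840, (12,3):12753576·11+10628640→150917976, (12,4):8409500·11+12753576→105258076, (12,5):3416930·11+8409500→45995730, (12,6):902055·11+3416930→13339535
@13  (13,2):120543840·12+39916800→1486442880, (13,3):150917976·12+120543840→1931559552, (13,4):105258076·12+150917976→1414014888, (13,5):45995730·12+105258076→657206836, (13,6):13339535·12+45995730→206070150
@14  (14,3):1931559552·13+1486442880→26596717056, (14,4):1414014888·13+1931559552→20313753096, (14,5):657206836·13+1414014888→9957703756, (14,6):206070150·13+657206836→3336118786
@15  (15,4):20313753096·14+26596717056→310989260400, (15,5):9957703756·14+20313753096→159721605680, (15,6):3336118786·14+9957703756→56663366760
Read c(15,4) = 310989260400, c(15,5) = 159721605680, c(15,6) = 56663366760.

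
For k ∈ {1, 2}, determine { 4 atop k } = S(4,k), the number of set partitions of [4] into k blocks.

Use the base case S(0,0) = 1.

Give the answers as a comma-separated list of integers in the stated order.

1, 7

[1] T[1,1]:1*0+1=1
[2] T[2,1]:1*1+0=1 · T[2,2]:2*0+1=1
[3] T[3,1]:1*1+0=1 · T[3,2]:2*1+1=3
[4] T[4,1]:1*1+0=1 · T[4,2]:2*3+1=7
Read S(4,1) = 1, S(4,2) = 7.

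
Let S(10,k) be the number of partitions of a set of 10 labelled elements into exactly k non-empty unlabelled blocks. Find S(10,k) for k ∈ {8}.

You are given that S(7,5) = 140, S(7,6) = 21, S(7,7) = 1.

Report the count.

750

[8] T[8,6]:6*21+140=266 · T[8,7]:7*1+21=28 · T[8,8]:8*0+1=1
[9] T[9,7]:7*28+266=462 · T[9,8]:8*1+28=36
[10] T[10,8]:8*36+462=750
Read S(10,8) = 750.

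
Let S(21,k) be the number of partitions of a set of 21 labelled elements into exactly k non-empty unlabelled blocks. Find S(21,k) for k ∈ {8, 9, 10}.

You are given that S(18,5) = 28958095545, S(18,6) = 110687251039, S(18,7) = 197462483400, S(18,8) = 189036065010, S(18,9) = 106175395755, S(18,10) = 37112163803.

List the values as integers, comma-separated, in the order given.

@19  (19,6):110687251039·6+28958095545→693081601779, (19,7):197462483400·7+110687251039→1492924634839, (19,8):189036065010·8+197462483400→1709751003480, (19,9):106175395755·9+189036065010→1144614626805, (19,10):37112163803·10+106175395755→477297033785
@20  (20,7):1492924634839·7+693081601779→11143554045652, (20,8):1709751003480·8+1492924634839→15170932662679, (20,9):1144614626805·9+1709751003480→12011282644725, (20,10):477297033785·10+1144614626805→5917584964655
@21  (21,8):15170932662679·8+11143554045652→132511015347084, (21,9):12011282644725·9+15170932662679→123272476465204, (21,10):5917584964655·10+12011282644725→71187132291275
Read S(21,8) = 132511015347084, S(21,9) = 123272476465204, S(21,10) = 71187132291275.

132511015347084, 123272476465204, 71187132291275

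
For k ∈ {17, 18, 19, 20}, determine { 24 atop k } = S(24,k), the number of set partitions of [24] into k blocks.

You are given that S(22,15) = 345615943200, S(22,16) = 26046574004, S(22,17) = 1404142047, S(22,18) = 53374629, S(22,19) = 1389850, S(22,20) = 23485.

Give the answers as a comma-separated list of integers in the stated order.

1610949936915, 92484925445, 3880739170, 116972779

row 23: T[23][16]=16·26046574004+345615943200=762361127264  T[23][17]=17·1404142047+26046574004=49916988803  T[23][18]=18·53374629+1404142047=2364885369  T[23][19]=19·1389850+53374629=79781779  T[23][20]=20·23485+1389850=1859550
row 24: T[24][17]=17·49916988803+762361127264=1610949936915  T[24][18]=18·2364885369+49916988803=92484925445  T[24][19]=19·79781779+2364885369=3880739170  T[24][20]=20·1859550+79781779=116972779
Read S(24,17) = 1610949936915, S(24,18) = 92484925445, S(24,19) = 3880739170, S(24,20) = 116972779.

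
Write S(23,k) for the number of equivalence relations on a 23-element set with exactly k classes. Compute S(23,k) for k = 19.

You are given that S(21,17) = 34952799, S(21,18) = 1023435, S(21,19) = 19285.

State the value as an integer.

r22: T_22,18=18×1023435+34952799=53374629; T_22,19=19×19285+1023435=1389850
r23: T_23,19=19×1389850+53374629=79781779
Read S(23,19) = 79781779.

79781779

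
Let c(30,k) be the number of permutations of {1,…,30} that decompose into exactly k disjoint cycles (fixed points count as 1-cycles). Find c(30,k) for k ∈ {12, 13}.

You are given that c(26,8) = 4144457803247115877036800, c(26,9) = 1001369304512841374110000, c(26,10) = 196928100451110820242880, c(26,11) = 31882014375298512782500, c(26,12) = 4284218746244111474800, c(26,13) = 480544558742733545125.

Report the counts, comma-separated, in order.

6097272817323042122728617800, 796974693974455191377937300

@27  (27,9):1001369304512841374110000·26+4144457803247115877036800→30180059720580991603896800, (27,10):196928100451110820242880·26+1001369304512841374110000→6121499916241722700424880, (27,11):31882014375298512782500·26+196928100451110820242880→1025860474208872152587880, (27,12):4284218746244111474800·26+31882014375298512782500→143271701777645411127300, (27,13):480544558742733545125·26+4284218746244111474800→16778377273555183648050
@28  (28,10):6121499916241722700424880·27+30180059720580991603896800→195460557459107504515368560, (28,11):1025860474208872152587880·27+6121499916241722700424880→33819732719881270820297640, (28,12):143271701777645411127300·27+1025860474208872152587880→4894196422205298253024980, (28,13):16778377273555183648050·27+143271701777645411127300→596287888163635369624650
@29  (29,11):33819732719881270820297640·28+195460557459107504515368560→1142413073615783087483702480, (29,12):4894196422205298253024980·28+33819732719881270820297640→170857232541629621904997080, (29,13):596287888163635369624650·28+4894196422205298253024980→21590257290787088602515180
@30  (30,12):170857232541629621904997080·29+1142413073615783087483702480→6097272817323042122728617800, (30,13):21590257290787088602515180·29+170857232541629621904997080→796974693974455191377937300
Read c(30,12) = 6097272817323042122728617800, c(30,13) = 796974693974455191377937300.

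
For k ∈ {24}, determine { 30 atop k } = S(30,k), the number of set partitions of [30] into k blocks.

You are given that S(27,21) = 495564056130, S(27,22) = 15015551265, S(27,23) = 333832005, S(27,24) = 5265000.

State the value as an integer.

2157580085700

i=28: T(28,22)=495564056130+22·15015551265=825906183960 | T(28,23)=15015551265+23·333832005=22693687380 | T(28,24)=333832005+24·5265000=460192005
i=29: T(29,23)=825906183960+23·22693687380=1347860993700 | T(29,24)=22693687380+24·460192005=33738295500
i=30: T(30,24)=1347860993700+24·33738295500=2157580085700
Read S(30,24) = 2157580085700.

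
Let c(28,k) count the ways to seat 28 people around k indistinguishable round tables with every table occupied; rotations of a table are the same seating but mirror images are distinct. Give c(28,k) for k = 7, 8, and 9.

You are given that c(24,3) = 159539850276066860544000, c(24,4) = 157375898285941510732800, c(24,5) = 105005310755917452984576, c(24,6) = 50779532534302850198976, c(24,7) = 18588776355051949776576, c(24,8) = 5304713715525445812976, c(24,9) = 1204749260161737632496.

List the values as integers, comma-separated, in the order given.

11616723683566425573507775872, 3673742549077683082376236224, 936363983558079713086850400

@25  (25,4):157375898285941510732800·24+159539850276066860544000→3936561409138663118131200, (25,5):105005310755917452984576·24+157375898285941510732800→2677503356427960382362624, (25,6):50779532534302850198976·24+105005310755917452984576→1323714091579185857760000, (25,7):18588776355051949776576·24+50779532534302850198976→496910165055549644836800, (25,8):5304713715525445812976·24+18588776355051949776576→145901905527662649288000, (25,9):1204749260161737632496·24+5304713715525445812976→34218695959407148992880
@26  (26,5):2677503356427960382362624·25+3936561409138663118131200→70874145319837672677196800, (26,6):1323714091579185857760000·25+2677503356427960382362624→35770355645907606826362624, (26,7):496910165055549644836800·25+1323714091579185857760000→13746468217967926978680000, (26,8):145901905527662649288000·25+496910165055549644836800→4144457803247115877036800, (26,9):34218695959407148992880·25+145901905527662649288000→1001369304512841374110000
@27  (27,6):35770355645907606826362624·26+70874145319837672677196800→1000903392113435450162625024, (27,7):13746468217967926978680000·26+35770355645907606826362624→393178529313073708272042624, (27,8):4144457803247115877036800·26+13746468217967926978680000→121502371102392939781636800, (27,9):1001369304512841374110000·26+4144457803247115877036800→30180059720580991603896800
@28  (28,7):393178529313073708272042624·27+1000903392113435450162625024→11616723683566425573507775872, (28,8):121502371102392939781636800·27+393178529313073708272042624→3673742549077683082376236224, (28,9):30180059720580991603896800·27+121502371102392939781636800→936363983558079713086850400
Read c(28,7) = 11616723683566425573507775872, c(28,8) = 3673742549077683082376236224, c(28,9) = 936363983558079713086850400.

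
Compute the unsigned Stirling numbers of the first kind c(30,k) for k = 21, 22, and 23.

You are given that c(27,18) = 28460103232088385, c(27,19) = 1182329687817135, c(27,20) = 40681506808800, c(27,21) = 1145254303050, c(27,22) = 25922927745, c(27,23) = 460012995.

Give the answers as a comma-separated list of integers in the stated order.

248526574856284725, 7860403394108265, 207912996295875

r28: T_28,19=27×1182329687817135+28460103232088385=60383004803151030; T_28,20=27×40681506808800+1182329687817135=2280730371654735; T_28,21=27×1145254303050+40681506808800=71603372991150; T_28,22=27×25922927745+1145254303050=1845173352165; T_28,23=27×460012995+25922927745=38343278610
r29: T_29,20=28×2280730371654735+60383004803151030=124243455209483610; T_29,21=28×71603372991150+2280730371654735=4285624815406935; T_29,22=28×1845173352165+71603372991150=123268226851770; T_29,23=28×38343278610+1845173352165=2918785153245
r30: T_30,21=29×4285624815406935+124243455209483610=248526574856284725; T_30,22=29×123268226851770+4285624815406935=7860403394108265; T_30,23=29×2918785153245+123268226851770=207912996295875
Read c(30,21) = 248526574856284725, c(30,22) = 7860403394108265, c(30,23) = 207912996295875.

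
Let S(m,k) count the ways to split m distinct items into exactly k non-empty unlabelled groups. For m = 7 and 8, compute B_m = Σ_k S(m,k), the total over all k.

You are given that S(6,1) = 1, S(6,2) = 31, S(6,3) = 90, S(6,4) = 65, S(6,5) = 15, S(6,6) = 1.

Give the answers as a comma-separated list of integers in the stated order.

877, 4140

[7] T[7,1]:1*1+0=1 · T[7,2]:2*31+1=63 · T[7,3]:3*90+31=301 · T[7,4]:4*65+90=350 · T[7,5]:5*15+65=140 · T[7,6]:6*1+15=21 · T[7,7]:7*0+1=1
[8] T[8,1]:1*1+0=1 · T[8,2]:2*63+1=127 · T[8,3]:3*301+63=966 · T[8,4]:4*350+301=1701 · T[8,5]:5*140+350=1050 · T[8,6]:6*21+140=266 · T[8,7]:7*1+21=28 · T[8,8]:8*0+1=1
B_7 = ΣS(7,k) = 1+63+301+350+140+21+1 = 877
B_8 = ΣS(8,k) = 1+127+966+1701+1050+266+28+1 = 4140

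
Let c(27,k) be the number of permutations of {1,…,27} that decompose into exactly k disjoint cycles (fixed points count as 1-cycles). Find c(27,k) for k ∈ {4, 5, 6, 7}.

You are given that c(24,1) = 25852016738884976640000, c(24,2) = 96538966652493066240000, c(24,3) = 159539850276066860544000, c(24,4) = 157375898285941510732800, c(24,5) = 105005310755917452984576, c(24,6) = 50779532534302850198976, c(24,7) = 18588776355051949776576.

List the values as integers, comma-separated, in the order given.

row 25: T[25][2]=24·96538966652493066240000+25852016738884976640000=2342787216398718566400000  T[25][3]=24·159539850276066860544000+96538966652493066240000=3925495373278097719296000  T[25][4]=24·157375898285941510732800+159539850276066860544000=3936561409138663118131200  T[25][5]=24·105005310755917452984576+157375898285941510732800=2677503356427960382362624  T[25][6]=24·50779532534302850198976+105005310755917452984576=1323714091579185857760000  T[25][7]=24·18588776355051949776576+50779532534302850198976=496910165055549644836800
row 26: T[26][3]=25·3925495373278097719296000+2342787216398718566400000=100480171548351161548800000  T[26][4]=25·3936561409138663118131200+3925495373278097719296000=102339530601744675672576000  T[26][5]=25·2677503356427960382362624+3936561409138663118131200=70874145319837672677196800  T[26][6]=25·1323714091579185857760000+2677503356427960382362624=35770355645907606826362624  T[26][7]=25·496910165055549644836800+1323714091579185857760000=13746468217967926978680000
row 27: T[27][4]=26·102339530601744675672576000+100480171548351161548800000=2761307967193712729035776000  T[27][5]=26·70874145319837672677196800+102339530601744675672576000=1945067308917524165279692800  T[27][6]=26·35770355645907606826362624+70874145319837672677196800=1000903392113435450162625024  T[27][7]=26·13746468217967926978680000+35770355645907606826362624=393178529313073708272042624
Read c(27,4) = 2761307967193712729035776000, c(27,5) = 1945067308917524165279692800, c(27,6) = 1000903392113435450162625024, c(27,7) = 393178529313073708272042624.

2761307967193712729035776000, 1945067308917524165279692800, 1000903392113435450162625024, 393178529313073708272042624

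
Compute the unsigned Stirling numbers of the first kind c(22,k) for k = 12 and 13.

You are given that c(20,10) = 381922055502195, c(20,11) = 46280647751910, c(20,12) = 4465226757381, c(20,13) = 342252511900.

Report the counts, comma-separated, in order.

4154823851430525, 373100999802531

i=21: T(21,11)=381922055502195+20·46280647751910=1307535010540395 | T(21,12)=46280647751910+20·4465226757381=135585182899530 | T(21,13)=4465226757381+20·342252511900=11310276995381
i=22: T(22,12)=1307535010540395+21·135585182899530=4154823851430525 | T(22,13)=135585182899530+21·11310276995381=373100999802531
Read c(22,12) = 4154823851430525, c(22,13) = 373100999802531.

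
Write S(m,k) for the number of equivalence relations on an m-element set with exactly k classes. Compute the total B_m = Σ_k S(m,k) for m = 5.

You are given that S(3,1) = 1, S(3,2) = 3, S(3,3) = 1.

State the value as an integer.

52

i=4: T(4,1)=0+1·1=1 | T(4,2)=1+2·3=7 | T(4,3)=3+3·1=6 | T(4,4)=1+4·0=1
i=5: T(5,1)=0+1·1=1 | T(5,2)=1+2·7=15 | T(5,3)=7+3·6=25 | T(5,4)=6+4·1=10 | T(5,5)=1+5·0=1
B_5 = ΣS(5,k) = 1+15+25+10+1 = 52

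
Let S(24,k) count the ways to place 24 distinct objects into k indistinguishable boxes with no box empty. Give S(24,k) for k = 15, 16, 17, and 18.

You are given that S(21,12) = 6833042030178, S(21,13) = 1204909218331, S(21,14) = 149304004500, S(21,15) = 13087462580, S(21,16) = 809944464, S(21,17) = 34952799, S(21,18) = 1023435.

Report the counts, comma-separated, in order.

i=22: T(22,13)=6833042030178+13·1204909218331=22496861868481 | T(22,14)=1204909218331+14·149304004500=3295165281331 | T(22,15)=149304004500+15·13087462580=345615943200 | T(22,16)=13087462580+16·809944464=26046574004 | T(22,17)=809944464+17·34952799=1404142047 | T(22,18)=34952799+18·1023435=53374629
i=23: T(23,14)=22496861868481+14·3295165281331=68629175807115 | T(23,15)=3295165281331+15·345615943200=8479404429331 | T(23,16)=345615943200+16·26046574004=762361127264 | T(23,17)=26046574004+17·1404142047=49916988803 | T(23,18)=1404142047+18·53374629=2364885369
i=24: T(24,15)=68629175807115+15·8479404429331=195820242247080 | T(24,16)=8479404429331+16·762361127264=20677182465555 | T(24,17)=762361127264+17·49916988803=1610949936915 | T(24,18)=49916988803+18·2364885369=92484925445
Read S(24,15) = 195820242247080, S(24,16) = 20677182465555, S(24,17) = 1610949936915, S(24,18) = 92484925445.

195820242247080, 20677182465555, 1610949936915, 92484925445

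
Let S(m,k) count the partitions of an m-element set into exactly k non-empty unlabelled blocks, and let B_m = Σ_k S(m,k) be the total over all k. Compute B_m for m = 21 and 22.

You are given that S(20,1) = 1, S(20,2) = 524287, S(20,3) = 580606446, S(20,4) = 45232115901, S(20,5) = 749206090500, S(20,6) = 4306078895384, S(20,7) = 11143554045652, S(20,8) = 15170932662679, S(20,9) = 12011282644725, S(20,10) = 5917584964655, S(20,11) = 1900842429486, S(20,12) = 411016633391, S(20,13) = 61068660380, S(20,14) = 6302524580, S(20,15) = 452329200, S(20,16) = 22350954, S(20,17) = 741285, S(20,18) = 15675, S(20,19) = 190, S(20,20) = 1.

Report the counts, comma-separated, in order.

i=21: T(21,1)=0+1·1=1 | T(21,2)=1+2·524287=1048575 | T(21,3)=524287+3·580606446=1742343625 | T(21,4)=580606446+4·45232115901=181509070050 | T(21,5)=45232115901+5·749206090500=3791262568401 | T(21,6)=749206090500+6·4306078895384=26585679462804 | T(21,7)=4306078895384+7·11143554045652=82310957214948 | T(21,8)=11143554045652+8·15170932662679=132511015347084 | T(21,9)=15170932662679+9·12011282644725=123272476465204 | T(21,10)=12011282644725+10·5917584964655=71187132291275 | T(21,11)=5917584964655+11·1900842429486=26826851689001 | T(21,12)=1900842429486+12·411016633391=6833042030178 | T(21,13)=411016633391+13·61068660380=1204909218331 | T(21,14)=61068660380+14·6302524580=149304004500 | T(21,15)=6302524580+15·452329200=13087462580 | T(21,16)=452329200+16·22350954=809944464 | T(21,17)=22350954+17·741285=34952799 | T(21,18)=741285+18·15675=1023435 | T(21,19)=15675+19·190=19285 | T(21,20)=190+20·1=210 | T(21,21)=1+21·0=1
i=22: T(22,1)=0+1·1=1 | T(22,2)=1+2·1048575=2097151 | T(22,3)=1048575+3·1742343625=5228079450 | T(22,4)=1742343625+4·181509070050=727778623825 | T(22,5)=181509070050+5·3791262568401=19137821912055 | T(22,6)=3791262568401+6·26585679462804=163305339345225 | T(22,7)=26585679462804+7·82310957214948=602762379967440 | T(22,8)=82310957214948+8·132511015347084=1142399079991620 | T(22,9)=132511015347084+9·123272476465204=1241963303533920 | T(22,10)=123272476465204+10·71187132291275=835143799377954 | T(22,11)=71187132291275+11·26826851689001=366282500870286 | T(22,12)=26826851689001+12·6833042030178=108823356051137 | T(22,13)=6833042030178+13·1204909218331=22496861868481 | T(22,14)=1204909218331+14·149304004500=3295165281331 | T(22,15)=149304004500+15·13087462580=345615943200 | T(22,16)=13087462580+16·809944464=26046574004 | T(22,17)=809944464+17·34952799=1404142047 | T(22,18)=34952799+18·1023435=53374629 | T(22,19)=1023435+19·19285=1389850 | T(22,20)=19285+20·210=23485 | T(22,21)=210+21·1=231 | T(22,22)=1+22·0=1
B_21 = ΣS(21,k) = 1+1048575+1742343625+181509070050+3791262568401+26585679462804+82310957214948+132511015347084+123272476465204+71187132291275+26826851689001+6833042030178+1204909218331+149304004500+13087462580+809944464+34952799+1023435+19285+210+1 = 474869816156751
B_22 = ΣS(22,k) = 1+2097151+5228079450+727778623825+19137821912055+163305339345225+602762379967440+1142399079991620+1241963303533920+835143799377954+366282500870286+108823356051137+22496861868481+3295165281331+345615943200+26046574004+1404142047+53374629+1389850+23485+231+1 = 4506715738447323

474869816156751, 4506715738447323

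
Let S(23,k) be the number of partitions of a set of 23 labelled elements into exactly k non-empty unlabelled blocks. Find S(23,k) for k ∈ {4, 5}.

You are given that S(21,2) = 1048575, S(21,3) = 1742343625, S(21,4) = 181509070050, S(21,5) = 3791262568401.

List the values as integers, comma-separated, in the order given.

2916342574750, 96416888184100

i=22: T(22,3)=1048575+3·1742343625=5228079450 | T(22,4)=1742343625+4·181509070050=727778623825 | T(22,5)=181509070050+5·3791262568401=19137821912055
i=23: T(23,4)=5228079450+4·727778623825=2916342574750 | T(23,5)=727778623825+5·19137821912055=96416888184100
Read S(23,4) = 2916342574750, S(23,5) = 96416888184100.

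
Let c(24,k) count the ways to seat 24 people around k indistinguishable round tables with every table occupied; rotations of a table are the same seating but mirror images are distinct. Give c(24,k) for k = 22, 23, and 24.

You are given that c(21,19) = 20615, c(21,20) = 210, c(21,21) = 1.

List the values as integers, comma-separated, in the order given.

@22  (22,20):210·21+20615→25025, (22,21):1·21+210→231, (22,22):0·21+1→1
@23  (23,21):231·22+25025→30107, (23,22):1·22+231→253, (23,23):0·22+1→1
@24  (24,22):253·23+30107→35926, (24,23):1·23+253→276, (24,24):0·23+1→1
Read c(24,22) = 35926, c(24,23) = 276, c(24,24) = 1.

35926, 276, 1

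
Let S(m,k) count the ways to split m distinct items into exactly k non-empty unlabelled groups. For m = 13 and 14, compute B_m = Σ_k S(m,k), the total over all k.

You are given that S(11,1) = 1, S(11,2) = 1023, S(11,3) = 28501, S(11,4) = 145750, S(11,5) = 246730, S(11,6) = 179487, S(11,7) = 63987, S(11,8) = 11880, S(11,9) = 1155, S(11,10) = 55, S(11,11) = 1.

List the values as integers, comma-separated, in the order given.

27644437, 190899322

@12  (12,1):1·1+0→1, (12,2):1023·2+1→2047, (12,3):28501·3+1023→86526, (12,4):145750·4+28501→611501, (12,5):246730·5+145750→1379400, (12,6):179487·6+246730→1323652, (12,7):63987·7+179487→627396, (12,8):11880·8+63987→159027, (12,9):1155·9+11880→22275, (12,10):55·10+1155→1705, (12,11):1·11+55→66, (12,12):0·12+1→1
@13  (13,1):1·1+0→1, (13,2):2047·2+1→4095, (13,3):86526·3+2047→261625, (13,4):611501·4+86526→2532530, (13,5):1379400·5+611501→7508501, (13,6):1323652·6+1379400→9321312, (13,7):627396·7+1323652→5715424, (13,8):159027·8+627396→1899612, (13,9):22275·9+159027→359502, (13,10):1705·10+22275→39325, (13,11):66·11+1705→2431, (13,12):1·12+66→78, (13,13):0·13+1→1
@14  (14,1):1·1+0→1, (14,2):4095·2+1→8191, (14,3):261625·3+4095→788970, (14,4):2532530·4+261625→10391745, (14,5):7508501·5+2532530→40075035, (14,6):9321312·6+7508501→63436373, (14,7):5715424·7+9321312→49329280, (14,8):1899612·8+5715424→20912320, (14,9):359502·9+1899612→5135130, (14,10):39325·10+359502→752752, (14,11):2431·11+39325→66066, (14,12):78·12+2431→3367, (14,13):1·13+78→91, (14,14):0·14+1→1
B_13 = ΣS(13,k) = 1+4095+261625+2532530+7508501+9321312+5715424+1899612+359502+39325+2431+78+1 = 27644437
B_14 = ΣS(14,k) = 1+8191+788970+10391745+40075035+63436373+49329280+20912320+5135130+752752+66066+3367+91+1 = 190899322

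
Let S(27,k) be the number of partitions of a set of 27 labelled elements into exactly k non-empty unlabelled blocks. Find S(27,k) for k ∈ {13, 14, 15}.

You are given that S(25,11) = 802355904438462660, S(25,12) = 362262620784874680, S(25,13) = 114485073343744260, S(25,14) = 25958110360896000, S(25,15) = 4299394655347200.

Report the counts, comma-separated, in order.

29206898819153109600, 8541149231801585700, 1834634071262848260

row 26: T[26][12]=12·362262620784874680+802355904438462660=5149507353856958820  T[26][13]=13·114485073343744260+362262620784874680=1850568574253550060  T[26][14]=14·25958110360896000+114485073343744260=477898618396288260  T[26][15]=15·4299394655347200+25958110360896000=90449030191104000
row 27: T[27][13]=13·1850568574253550060+5149507353856958820=29206898819153109600  T[27][14]=14·477898618396288260+1850568574253550060=8541149231801585700  T[27][15]=15·90449030191104000+477898618396288260=1834634071262848260
Read S(27,13) = 29206898819153109600, S(27,14) = 8541149231801585700, S(27,15) = 1834634071262848260.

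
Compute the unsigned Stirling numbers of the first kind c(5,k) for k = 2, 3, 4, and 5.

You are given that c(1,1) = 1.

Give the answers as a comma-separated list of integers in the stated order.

50, 35, 10, 1

[2] T[2,1]:1*1+0=1 · T[2,2]:1*0+1=1
[3] T[3,1]:2*1+0=2 · T[3,2]:2*1+1=3 · T[3,3]:2*0+1=1
[4] T[4,1]:3*2+0=6 · T[4,2]:3*3+2=11 · T[4,3]:3*1+3=6 · T[4,4]:3*0+1=1
[5] T[5,2]:4*11+6=50 · T[5,3]:4*6+11=35 · T[5,4]:4*1+6=10 · T[5,5]:4*0+1=1
Read c(5,2) = 50, c(5,3) = 35, c(5,4) = 10, c(5,5) = 1.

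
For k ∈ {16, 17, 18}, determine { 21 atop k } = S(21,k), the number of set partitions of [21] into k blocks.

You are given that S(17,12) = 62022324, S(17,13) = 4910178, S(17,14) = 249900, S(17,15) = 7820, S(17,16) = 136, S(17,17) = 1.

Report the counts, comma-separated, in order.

@18  (18,13):4910178·13+62022324→125854638, (18,14):249900·14+4910178→8408778, (18,15):7820·15+249900→367200, (18,16):136·16+7820→9996, (18,17):1·17+136→153, (18,18):0·18+1→1
@19  (19,14):8408778·14+125854638→243577530, (19,15):367200·15+8408778→13916778, (19,16):9996·16+367200→527136, (19,17):153·17+9996→12597, (19,18):1·18+153→171
@20  (20,15):13916778·15+243577530→452329200, (20,16):527136·16+13916778→22350954, (20,17):12597·17+527136→741285, (20,18):171·18+12597→15675
@21  (21,16):22350954·16+452329200→809944464, (21,17):741285·17+22350954→34952799, (21,18):15675·18+741285→1023435
Read S(21,16) = 809944464, S(21,17) = 34952799, S(21,18) = 1023435.

809944464, 34952799, 1023435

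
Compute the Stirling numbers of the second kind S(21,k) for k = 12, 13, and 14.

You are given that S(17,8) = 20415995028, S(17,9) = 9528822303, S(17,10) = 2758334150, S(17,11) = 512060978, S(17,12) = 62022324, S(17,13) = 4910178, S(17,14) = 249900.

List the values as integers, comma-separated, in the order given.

i=18: T(18,9)=20415995028+9·9528822303=106175395755 | T(18,10)=9528822303+10·2758334150=37112163803 | T(18,11)=2758334150+11·512060978=8391004908 | T(18,12)=512060978+12·62022324=1256328866 | T(18,13)=62022324+13·4910178=125854638 | T(18,14)=4910178+14·249900=8408778
i=19: T(19,10)=106175395755+10·37112163803=477297033785 | T(19,11)=37112163803+11·8391004908=129413217791 | T(19,12)=8391004908+12·1256328866=23466951300 | T(19,13)=1256328866+13·125854638=2892439160 | T(19,14)=125854638+14·8408778=243577530
i=20: T(20,11)=477297033785+11·129413217791=1900842429486 | T(20,12)=129413217791+12·23466951300=411016633391 | T(20,13)=23466951300+13·2892439160=61068660380 | T(20,14)=2892439160+14·243577530=6302524580
i=21: T(21,12)=1900842429486+12·411016633391=6833042030178 | T(21,13)=411016633391+13·61068660380=1204909218331 | T(21,14)=61068660380+14·6302524580=149304004500
Read S(21,12) = 6833042030178, S(21,13) = 1204909218331, S(21,14) = 149304004500.

6833042030178, 1204909218331, 149304004500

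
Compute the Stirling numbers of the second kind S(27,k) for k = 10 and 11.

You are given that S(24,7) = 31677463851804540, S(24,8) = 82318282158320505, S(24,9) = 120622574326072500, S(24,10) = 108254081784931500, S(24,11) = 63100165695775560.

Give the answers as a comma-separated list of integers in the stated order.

143197070509423605675, 123519417123830092365

r25: T_25,8=8×82318282158320505+31677463851804540=690223721118368580; T_25,9=9×120622574326072500+82318282158320505=1167921451092973005; T_25,10=10×108254081784931500+120622574326072500=1203163392175387500; T_25,11=11×63100165695775560+108254081784931500=802355904438462660
r26: T_26,9=9×1167921451092973005+690223721118368580=11201516780955125625; T_26,10=10×1203163392175387500+1167921451092973005=13199555372846848005; T_26,11=11×802355904438462660+1203163392175387500=10029078340998476760
r27: T_27,10=10×13199555372846848005+11201516780955125625=143197070509423605675; T_27,11=11×10029078340998476760+13199555372846848005=123519417123830092365
Read S(27,10) = 143197070509423605675, S(27,11) = 123519417123830092365.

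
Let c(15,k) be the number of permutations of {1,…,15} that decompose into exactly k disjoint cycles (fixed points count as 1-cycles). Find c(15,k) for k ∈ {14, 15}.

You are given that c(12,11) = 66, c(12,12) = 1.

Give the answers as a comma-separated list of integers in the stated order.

105, 1

[13] T[13,12]:12*1+66=78 · T[13,13]:12*0+1=1
[14] T[14,13]:13*1+78=91 · T[14,14]:13*0+1=1
[15] T[15,14]:14*1+91=105 · T[15,15]:14*0+1=1
Read c(15,14) = 105, c(15,15) = 1.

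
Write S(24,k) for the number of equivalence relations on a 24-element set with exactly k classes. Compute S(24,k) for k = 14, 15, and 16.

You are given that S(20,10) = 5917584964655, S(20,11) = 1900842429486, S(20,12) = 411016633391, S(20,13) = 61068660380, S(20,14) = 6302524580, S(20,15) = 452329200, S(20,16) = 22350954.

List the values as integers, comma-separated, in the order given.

1362091021641000, 195820242247080, 20677182465555

r21: T_21,11=11×1900842429486+5917584964655=26826851689001; T_21,12=12×411016633391+1900842429486=6833042030178; T_21,13=13×61068660380+411016633391=1204909218331; T_21,14=14×6302524580+61068660380=149304004500; T_21,15=15×452329200+6302524580=13087462580; T_21,16=16×22350954+452329200=809944464
r22: T_22,12=12×6833042030178+26826851689001=108823356051137; T_22,13=13×1204909218331+6833042030178=22496861868481; T_22,14=14×149304004500+1204909218331=3295165281331; T_22,15=15×13087462580+149304004500=345615943200; T_22,16=16×809944464+13087462580=26046574004
r23: T_23,13=13×22496861868481+108823356051137=401282560341390; T_23,14=14×3295165281331+22496861868481=68629175807115; T_23,15=15×345615943200+3295165281331=8479404429331; T_23,16=16×26046574004+345615943200=762361127264
r24: T_24,14=14×68629175807115+401282560341390=1362091021641000; T_24,15=15×8479404429331+68629175807115=195820242247080; T_24,16=16×762361127264+8479404429331=20677182465555
Read S(24,14) = 1362091021641000, S(24,15) = 195820242247080, S(24,16) = 20677182465555.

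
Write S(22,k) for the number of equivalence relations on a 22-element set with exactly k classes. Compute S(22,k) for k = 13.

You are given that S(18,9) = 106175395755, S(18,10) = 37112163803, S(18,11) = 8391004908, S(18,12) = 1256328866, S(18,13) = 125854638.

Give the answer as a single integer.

22496861868481

[19] T[19,10]:10*37112163803+106175395755=477297033785 · T[19,11]:11*8391004908+37112163803=129413217791 · T[19,12]:12*1256328866+8391004908=23466951300 · T[19,13]:13*125854638+1256328866=2892439160
[20] T[20,11]:11*129413217791+477297033785=1900842429486 · T[20,12]:12*23466951300+129413217791=411016633391 · T[20,13]:13*2892439160+23466951300=61068660380
[21] T[21,12]:12*411016633391+1900842429486=6833042030178 · T[21,13]:13*61068660380+411016633391=1204909218331
[22] T[22,13]:13*1204909218331+6833042030178=22496861868481
Read S(22,13) = 22496861868481.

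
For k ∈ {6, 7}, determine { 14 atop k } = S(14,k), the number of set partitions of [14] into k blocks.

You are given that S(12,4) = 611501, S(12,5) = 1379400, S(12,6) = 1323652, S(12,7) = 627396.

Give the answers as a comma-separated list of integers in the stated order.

row 13: T[13][5]=5·1379400+611501=7508501  T[13][6]=6·1323652+1379400=9321312  T[13][7]=7·627396+1323652=5715424
row 14: T[14][6]=6·9321312+7508501=63436373  T[14][7]=7·5715424+9321312=49329280
Read S(14,6) = 63436373, S(14,7) = 49329280.

63436373, 49329280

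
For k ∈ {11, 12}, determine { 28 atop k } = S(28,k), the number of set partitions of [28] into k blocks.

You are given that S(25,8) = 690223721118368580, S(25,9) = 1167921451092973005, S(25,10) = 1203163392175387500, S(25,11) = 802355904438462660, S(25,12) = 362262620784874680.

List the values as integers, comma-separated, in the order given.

1501910658871554621690, 985397416171213883565

[26] T[26,9]:9*1167921451092973005+690223721118368580=11201516780955125625 · T[26,10]:10*1203163392175387500+1167921451092973005=13199555372846848005 · T[26,11]:11*802355904438462660+1203163392175387500=10029078340998476760 · T[26,12]:12*362262620784874680+802355904438462660=5149507353856958820
[27] T[27,10]:10*13199555372846848005+11201516780955125625=143197070509423605675 · T[27,11]:11*10029078340998476760+13199555372846848005=123519417123830092365 · T[27,12]:12*5149507353856958820+10029078340998476760=71823166587281982600
[28] T[28,11]:11*123519417123830092365+143197070509423605675=1501910658871554621690 · T[28,12]:12*71823166587281982600+123519417123830092365=985397416171213883565
Read S(28,11) = 1501910658871554621690, S(28,12) = 985397416171213883565.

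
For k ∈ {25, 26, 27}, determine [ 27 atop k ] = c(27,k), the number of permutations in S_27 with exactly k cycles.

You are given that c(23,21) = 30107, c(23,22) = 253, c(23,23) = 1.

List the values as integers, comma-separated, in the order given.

row 24: T[24][22]=23·253+30107=35926  T[24][23]=23·1+253=276  T[24][24]=23·0+1=1
row 25: T[25][23]=24·276+35926=42550  T[25][24]=24·1+276=300  T[25][25]=24·0+1=1
row 26: T[26][24]=25·300+42550=50050  T[26][25]=25·1+300=325  T[26][26]=25·0+1=1
row 27: T[27][25]=26·325+50050=58500  T[27][26]=26·1+325=351  T[27][27]=26·0+1=1
Read c(27,25) = 58500, c(27,26) = 351, c(27,27) = 1.

58500, 351, 1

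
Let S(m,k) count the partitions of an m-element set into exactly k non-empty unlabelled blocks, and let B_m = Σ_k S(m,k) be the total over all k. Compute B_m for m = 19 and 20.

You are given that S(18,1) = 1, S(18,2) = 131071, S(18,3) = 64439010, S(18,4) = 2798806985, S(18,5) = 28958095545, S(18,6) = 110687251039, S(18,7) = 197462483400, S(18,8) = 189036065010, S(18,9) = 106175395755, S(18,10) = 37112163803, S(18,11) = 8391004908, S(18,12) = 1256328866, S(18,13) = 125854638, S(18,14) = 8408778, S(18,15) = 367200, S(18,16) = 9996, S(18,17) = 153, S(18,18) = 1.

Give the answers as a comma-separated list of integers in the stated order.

5832742205057, 51724158235372

row 19: T[19][1]=1·1+0=1  T[19][2]=2·131071+1=262143  T[19][3]=3·64439010+131071=193448101  T[19][4]=4·2798806985+64439010=11259666950  T[19][5]=5·28958095545+2798806985=147589284710  T[19][6]=6·110687251039+28958095545=693081601779  T[19][7]=7·197462483400+110687251039=1492924634839  T[19][8]=8·189036065010+197462483400=1709751003480  T[19][9]=9·106175395755+189036065010=1144614626805  T[19][10]=10·37112163803+106175395755=477297033785  T[19][11]=11·8391004908+37112163803=129413217791  T[19][12]=12·1256328866+8391004908=23466951300  T[19][13]=13·125854638+1256328866=2892439160  T[19][14]=14·8408778+125854638=243577530  T[19][15]=15·367200+8408778=13916778  T[19][16]=16·9996+367200=527136  T[19][17]=17·153+9996=12597  T[19][18]=18·1+153=171  T[19][19]=19·0+1=1
row 20: T[20][1]=1·1+0=1  T[20][2]=2·262143+1=524287  T[20][3]=3·193448101+262143=580606446  T[20][4]=4·11259666950+193448101=45232115901  T[20][5]=5·147589284710+11259666950=749206090500  T[20][6]=6·693081601779+147589284710=4306078895384  T[20][7]=7·1492924634839+693081601779=11143554045652  T[20][8]=8·1709751003480+1492924634839=15170932662679  T[20][9]=9·1144614626805+1709751003480=12011282644725  T[20][10]=10·477297033785+1144614626805=5917584964655  T[20][11]=11·129413217791+477297033785=1900842429486  T[20][12]=12·23466951300+129413217791=411016633391  T[20][13]=13·2892439160+23466951300=61068660380  T[20][14]=14·243577530+2892439160=6302524580  T[20][15]=15·13916778+243577530=452329200  T[20][16]=16·527136+13916778=22350954  T[20][17]=17·12597+527136=741285  T[20][18]=18·171+12597=15675  T[20][19]=19·1+171=190  T[20][20]=20·0+1=1
B_19 = ΣS(19,k) = 1+262143+193448101+11259666950+147589284710+693081601779+1492924634839+1709751003480+1144614626805+477297033785+129413217791+23466951300+2892439160+243577530+13916778+527136+12597+171+1 = 5832742205057
B_20 = ΣS(20,k) = 1+524287+580606446+45232115901+749206090500+4306078895384+11143554045652+15170932662679+12011282644725+5917584964655+1900842429486+411016633391+61068660380+6302524580+452329200+22350954+741285+15675+190+1 = 51724158235372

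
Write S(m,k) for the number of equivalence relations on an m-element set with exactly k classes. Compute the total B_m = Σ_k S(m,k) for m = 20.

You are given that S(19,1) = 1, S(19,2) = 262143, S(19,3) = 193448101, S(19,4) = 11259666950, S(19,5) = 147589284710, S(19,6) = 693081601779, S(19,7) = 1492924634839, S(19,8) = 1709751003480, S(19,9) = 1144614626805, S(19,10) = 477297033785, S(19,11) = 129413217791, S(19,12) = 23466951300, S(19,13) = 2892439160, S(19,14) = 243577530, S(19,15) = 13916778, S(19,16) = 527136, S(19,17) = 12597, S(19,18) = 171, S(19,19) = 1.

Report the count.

51724158235372

[20] T[20,1]:1*1+0=1 · T[20,2]:2*262143+1=524287 · T[20,3]:3*193448101+262143=580606446 · T[20,4]:4*11259666950+193448101=45232115901 · T[20,5]:5*147589284710+11259666950=749206090500 · T[20,6]:6*693081601779+147589284710=4306078895384 · T[20,7]:7*1492924634839+693081601779=11143554045652 · T[20,8]:8*1709751003480+1492924634839=15170932662679 · T[20,9]:9*1144614626805+1709751003480=12011282644725 · T[20,10]:10*477297033785+1144614626805=5917584964655 · T[20,11]:11*129413217791+477297033785=1900842429486 · T[20,12]:12*23466951300+129413217791=411016633391 · T[20,13]:13*2892439160+23466951300=61068660380 · T[20,14]:14*243577530+2892439160=6302524580 · T[20,15]:15*13916778+243577530=452329200 · T[20,16]:16*527136+13916778=22350954 · T[20,17]:17*12597+527136=741285 · T[20,18]:18*171+12597=15675 · T[20,19]:19*1+171=190 · T[20,20]:20*0+1=1
B_20 = ΣS(20,k) = 1+524287+580606446+45232115901+749206090500+4306078895384+11143554045652+15170932662679+12011282644725+5917584964655+1900842429486+411016633391+61068660380+6302524580+452329200+22350954+741285+15675+190+1 = 51724158235372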